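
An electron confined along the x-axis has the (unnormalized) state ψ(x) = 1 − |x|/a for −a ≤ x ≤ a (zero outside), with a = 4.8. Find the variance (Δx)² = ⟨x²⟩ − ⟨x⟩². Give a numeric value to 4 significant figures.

2.304

Compute ⟨x⟩ and ⟨x²⟩ separately, then (Δx)² = ⟨x²⟩ − ⟨x⟩².
ψ is even, so ∫ over [−a, a] = 2∫₀ᵃ with ψ = 1 − x/a there: ∫₀ᵃ (1 − x/a)² dx = a/3, ∫₀ᵃ x²(1 − x/a)² dx = a³/30, ∫₀ᵃ x⁴(1 − x/a)² dx = a⁵/105.
Normalization: ∫|ψ|² dx = 3.2000.
⟨x⟩ = 0.0000 and ⟨x²⟩ = 2.3040.
(Δx)² = 2.3040 − (0.0000)² = 2.3040.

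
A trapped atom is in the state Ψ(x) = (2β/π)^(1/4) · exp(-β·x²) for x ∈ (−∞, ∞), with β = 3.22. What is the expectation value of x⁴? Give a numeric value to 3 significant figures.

0.0181

⟨x⁴⟩ = ∫ x⁴·|Ψ|² dx (integrals over the domain).
Gaussian moments: ∫x^(2j)·e^(−2βx²) dx = (2j−1)!!/(4β)^j · √(π/(2β)), odd powers integrate to 0; here √(π/(2β)) = 0.69844.
⟨x⁴⟩ = 0.018084.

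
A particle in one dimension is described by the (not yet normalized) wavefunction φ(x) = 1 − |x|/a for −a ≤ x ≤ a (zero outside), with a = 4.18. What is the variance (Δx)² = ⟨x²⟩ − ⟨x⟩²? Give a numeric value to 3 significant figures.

1.75

Compute ⟨x⟩ and ⟨x²⟩ separately, then (Δx)² = ⟨x²⟩ − ⟨x⟩².
φ is even, so ∫ over [−a, a] = 2∫₀ᵃ with φ = 1 − x/a there: ∫₀ᵃ (1 − x/a)² dx = a/3, ∫₀ᵃ x²(1 − x/a)² dx = a³/30, ∫₀ᵃ x⁴(1 − x/a)² dx = a⁵/105.
Normalization: ∫|φ|² dx = 2.7867.
⟨x⟩ = 0.0000 and ⟨x²⟩ = 1.7472.
(Δx)² = 1.7472 − (0.0000)² = 1.7472.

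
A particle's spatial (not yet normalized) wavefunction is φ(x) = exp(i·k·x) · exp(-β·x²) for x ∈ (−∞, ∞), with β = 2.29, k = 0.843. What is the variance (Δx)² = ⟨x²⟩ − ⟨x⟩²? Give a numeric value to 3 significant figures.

Compute ⟨x⟩ and ⟨x²⟩ separately, then (Δx)² = ⟨x²⟩ − ⟨x⟩².
Gaussian moments: ∫x^(2j)·e^(−2βx²) dx = (2j−1)!!/(4β)^j · √(π/(2β)), odd powers integrate to 0; here √(π/(2β)) = 0.82821.
Normalization: ∫|φ|² dx = 0.82821.
⟨x⟩ = 0.0000 and ⟨x²⟩ = 0.10917.
(Δx)² = 0.10917 − (0.0000)² = 0.10917.

0.109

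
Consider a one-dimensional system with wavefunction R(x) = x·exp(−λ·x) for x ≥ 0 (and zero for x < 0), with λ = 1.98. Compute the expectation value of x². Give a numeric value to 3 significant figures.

⟨x²⟩ = ∫ x²·|R|² dx / ∫|R|² dx (integrals over the domain).
Every integrand reduces to terms xʲ·e^(−2λx) on [0, ∞); use ∫₀^∞ xʲ·e^(−2λx) dx = j!/(2λ)^(j+1).
State is unnormalized: ∫|R|² dx = 0.032207, and ∫R*·x²·R dx = 0.024645, so ⟨x²⟩ = 0.024645 / 0.032207.
⟨x²⟩ = 0.76523.

0.765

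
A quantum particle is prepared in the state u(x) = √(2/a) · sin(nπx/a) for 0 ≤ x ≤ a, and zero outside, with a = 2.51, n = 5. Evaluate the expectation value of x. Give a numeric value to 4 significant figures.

1.255

⟨x⟩ = ∫ x·|u|² dx (integrals over the domain).
With sin²θ = (1 − cos2θ)/2 on 0 ≤ x ≤ a: ∫sin²(nπx/a) dx = a/2, ∫x·sin²(nπx/a) dx = a²/4, ∫x²·sin²(nπx/a) dx = a³·(1/6 − 1/(4n²π²)); higher powers xᵏ the same way, integrating xᵏ·cos(2nπx/a) by parts.
⟨x⟩ = 1.2550.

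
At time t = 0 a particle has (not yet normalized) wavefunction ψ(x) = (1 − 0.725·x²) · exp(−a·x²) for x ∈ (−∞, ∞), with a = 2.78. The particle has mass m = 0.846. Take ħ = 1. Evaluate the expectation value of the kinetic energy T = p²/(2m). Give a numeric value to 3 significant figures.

2.16

T = −(ħ²/2m) d²/dx², so ⟨T⟩ = −(ħ²/2m) ∫ ψ*·ψ'' dx / ∫|ψ|² dx; with m = 0.846.
Expand each integrand as polynomial × e^(−2ax²) and use ∫x^(2j)·e^(−2ax²) dx = (2j−1)!!/(4a)^j · √(π/(2a)), odd powers → 0; here √(π/(2a)) = 0.75169. Differentiate with the product rule, d/dx e^(−ax²) = −2ax·e^(−ax²).
State is unnormalized: ∫|ψ|² dx = 0.66326, and ∫ψ*·(−ħ²/2m · ψ'') dx = 1.4328, so ⟨T⟩ = 1.4328 / 0.66326.
⟨T⟩ = 2.1603.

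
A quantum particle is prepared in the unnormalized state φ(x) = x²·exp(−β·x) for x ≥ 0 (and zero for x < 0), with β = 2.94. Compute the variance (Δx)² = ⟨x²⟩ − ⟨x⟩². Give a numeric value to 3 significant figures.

0.145

Compute ⟨x⟩ and ⟨x²⟩ separately, then (Δx)² = ⟨x²⟩ − ⟨x⟩².
Every integrand reduces to terms xʲ·e^(−2βx) on [0, ∞); use ∫₀^∞ xʲ·e^(−2βx) dx = j!/(2β)^(j+1).
Normalization: ∫|φ|² dx = 0.0034145.
⟨x⟩ = 0.85034 and ⟨x²⟩ = 0.86769.
(Δx)² = 0.86769 − (0.85034)² = 0.14462.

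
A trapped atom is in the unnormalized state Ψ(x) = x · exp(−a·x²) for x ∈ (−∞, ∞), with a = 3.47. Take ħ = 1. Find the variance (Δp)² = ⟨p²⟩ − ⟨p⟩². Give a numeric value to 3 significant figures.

10.4

Compute ⟨p⟩ and ⟨p²⟩ separately; (Δp)² = ⟨p²⟩ − ⟨p⟩².
Expand each integrand as polynomial × e^(−2ax²) and use ∫x^(2j)·e^(−2ax²) dx = (2j−1)!!/(4a)^j · √(π/(2a)), odd powers → 0; here √(π/(2a)) = 0.67281. Differentiate with the product rule, d/dx e^(−ax²) = −2ax·e^(−ax²).
Normalization: ∫|Ψ|² dx = 0.048474.
⟨p⟩ = 0.0000 and ⟨p²⟩ = 10.410.
(Δp)² = 10.410 − (0.0000)² = 10.410.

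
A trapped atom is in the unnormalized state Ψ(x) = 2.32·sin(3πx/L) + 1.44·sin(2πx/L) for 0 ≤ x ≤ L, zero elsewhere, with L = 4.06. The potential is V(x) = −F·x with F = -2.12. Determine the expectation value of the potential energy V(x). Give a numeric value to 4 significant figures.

2.803

⟨V⟩ = ∫ V(x)·|Ψ|² dx / ∫|Ψ|² dx.
On 0 ≤ x ≤ L (j ≠ l): ∫sin²(jπx/L) dx = L/2, ∫sin(jπx/L)·sin(lπx/L) dx = 0; diagonal moments ∫x·sin²(jπx/L) dx = L²/4, ∫x²·sin²(jπx/L) dx = L³·(1/6 − 1/(4j²π²)); cross terms ∫x·sin(jπx/L)·sin(lπx/L) dx = 0 for j + l even and −4jlL²/(π²(j² − l²)²) for j + l odd, ∫x²·sin(jπx/L)·sin(lπx/L) dx = (−1)^(j+l)·4jlL³/(π²(j² − l²)²); higher powers the same way via product-to-sum and parts.
State is unnormalized: ∫|Ψ|² dx = 15.136, and ∫Ψ*·V(x)·Ψ dx = 42.427, so ⟨V⟩ = 42.427 / 15.136.
⟨V⟩ = 2.8031.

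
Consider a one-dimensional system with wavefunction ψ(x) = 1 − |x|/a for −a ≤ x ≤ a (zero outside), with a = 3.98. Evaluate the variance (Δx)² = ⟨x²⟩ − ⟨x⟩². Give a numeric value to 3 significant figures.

Compute ⟨x⟩ and ⟨x²⟩ separately, then (Δx)² = ⟨x²⟩ − ⟨x⟩².
ψ is even, so ∫ over [−a, a] = 2∫₀ᵃ with ψ = 1 − x/a there: ∫₀ᵃ (1 − x/a)² dx = a/3, ∫₀ᵃ x²(1 − x/a)² dx = a³/30, ∫₀ᵃ x⁴(1 − x/a)² dx = a⁵/105.
Normalization: ∫|ψ|² dx = 2.6533.
⟨x⟩ = 0.0000 and ⟨x²⟩ = 1.5840.
(Δx)² = 1.5840 − (0.0000)² = 1.5840.

1.58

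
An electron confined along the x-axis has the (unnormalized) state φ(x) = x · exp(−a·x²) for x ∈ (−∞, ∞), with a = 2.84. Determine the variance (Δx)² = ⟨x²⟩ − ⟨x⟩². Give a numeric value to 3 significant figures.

0.264

Compute ⟨x⟩ and ⟨x²⟩ separately, then (Δx)² = ⟨x²⟩ − ⟨x⟩².
Expand each integrand as polynomial × e^(−2ax²) and use ∫x^(2j)·e^(−2ax²) dx = (2j−1)!!/(4a)^j · √(π/(2a)), odd powers → 0; here √(π/(2a)) = 0.74371.
Normalization: ∫|φ|² dx = 0.065467.
⟨x⟩ = 0.0000 and ⟨x²⟩ = 0.26408.
(Δx)² = 0.26408 − (0.0000)² = 0.26408.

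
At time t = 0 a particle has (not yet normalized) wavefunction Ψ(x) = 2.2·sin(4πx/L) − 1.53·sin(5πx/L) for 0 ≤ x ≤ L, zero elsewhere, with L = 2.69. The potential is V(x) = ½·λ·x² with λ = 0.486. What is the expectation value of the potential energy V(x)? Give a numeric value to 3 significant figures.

0.911

⟨V⟩ = ∫ V(x)·|Ψ|² dx / ∫|Ψ|² dx.
On 0 ≤ x ≤ L (j ≠ l): ∫sin²(jπx/L) dx = L/2, ∫sin(jπx/L)·sin(lπx/L) dx = 0; diagonal moments ∫x·sin²(jπx/L) dx = L²/4, ∫x²·sin²(jπx/L) dx = L³·(1/6 − 1/(4j²π²)); cross terms ∫x·sin(jπx/L)·sin(lπx/L) dx = 0 for j + l even and −4jlL²/(π²(j² − l²)²) for j + l odd, ∫x²·sin(jπx/L)·sin(lπx/L) dx = (−1)^(j+l)·4jlL³/(π²(j² − l²)²); higher powers the same way via product-to-sum and parts.
State is unnormalized: ∫|Ψ|² dx = 9.6583, and ∫Ψ*·V(x)·Ψ dx = 8.8000, so ⟨V⟩ = 8.8000 / 9.6583.
⟨V⟩ = 0.91113.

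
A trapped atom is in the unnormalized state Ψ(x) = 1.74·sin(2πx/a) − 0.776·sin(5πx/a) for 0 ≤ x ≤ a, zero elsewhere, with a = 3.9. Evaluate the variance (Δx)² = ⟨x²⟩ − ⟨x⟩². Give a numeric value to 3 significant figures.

Compute ⟨x⟩ and ⟨x²⟩ separately, then (Δx)² = ⟨x²⟩ − ⟨x⟩².
On 0 ≤ x ≤ a (j ≠ l): ∫sin²(jπx/a) dx = a/2, ∫sin(jπx/a)·sin(lπx/a) dx = 0; diagonal moments ∫x·sin²(jπx/a) dx = a²/4, ∫x²·sin²(jπx/a) dx = a³·(1/6 − 1/(4j²π²)); cross terms ∫x·sin(jπx/a)·sin(lπx/a) dx = 0 for j + l even and −4jla²/(π²(j² − l²)²) for j + l odd, ∫x²·sin(jπx/a)·sin(lπx/a) dx = (−1)^(j+l)·4jla³/(π²(j² − l²)²); higher powers the same way via product-to-sum and parts.
Normalization: ∫|Ψ|² dx = 7.0781.
⟨x⟩ = 2.0033 and ⟨x²⟩ = 5.1122.
(Δx)² = 5.1122 − (2.0033)² = 1.0989.

1.10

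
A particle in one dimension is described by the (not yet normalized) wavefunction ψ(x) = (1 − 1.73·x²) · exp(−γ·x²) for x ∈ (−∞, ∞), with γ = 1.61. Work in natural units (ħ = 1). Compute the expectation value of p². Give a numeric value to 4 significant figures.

p² ψ = −ħ² d²ψ/dx²; ⟨p²⟩ = −ħ² ∫ ψ*·ψ'' dx / ∫|ψ|² dx.
Expand each integrand as polynomial × e^(−2γx²) and use ∫x^(2j)·e^(−2γx²) dx = (2j−1)!!/(4γ)^j · √(π/(2γ)), odd powers → 0; here √(π/(2γ)) = 0.98775. Differentiate with the product rule, d/dx e^(−γx²) = −2γx·e^(−γx²).
State is unnormalized: ∫|ψ|² dx = 0.67090, and ∫ψ*·(−ħ² ψ'') dx = 3.2480, so ⟨p²⟩ = 3.2480 / 0.67090.
⟨p²⟩ = 4.8412.

4.841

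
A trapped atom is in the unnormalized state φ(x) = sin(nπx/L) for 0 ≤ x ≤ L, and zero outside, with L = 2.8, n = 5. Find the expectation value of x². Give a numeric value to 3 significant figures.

2.60

⟨x²⟩ = ∫ x²·|φ|² dx / ∫|φ|² dx (integrals over the domain).
With sin²θ = (1 − cos2θ)/2 on 0 ≤ x ≤ L: ∫sin²(nπx/L) dx = L/2, ∫x·sin²(nπx/L) dx = L²/4, ∫x²·sin²(nπx/L) dx = L³·(1/6 − 1/(4n²π²)); higher powers xᵏ the same way, integrating xᵏ·cos(2nπx/L) by parts.
State is unnormalized: ∫|φ|² dx = 1.4000, and ∫φ*·x²·φ dx = 3.6364, so ⟨x²⟩ = 3.6364 / 1.4000.
⟨x²⟩ = 2.5974.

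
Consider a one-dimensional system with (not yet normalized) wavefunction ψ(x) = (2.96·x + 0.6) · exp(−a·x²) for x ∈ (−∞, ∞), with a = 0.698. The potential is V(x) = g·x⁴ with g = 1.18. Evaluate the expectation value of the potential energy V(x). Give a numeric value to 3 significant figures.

2.08

⟨V⟩ = ∫ V(x)·|ψ|² dx / ∫|ψ|² dx.
Expand each integrand as polynomial × e^(−2ax²) and use ∫x^(2j)·e^(−2ax²) dx = (2j−1)!!/(4a)^j · √(π/(2a)), odd powers → 0; here √(π/(2a)) = 1.5001.
State is unnormalized: ∫|ψ|² dx = 5.2477, and ∫ψ*·V(x)·ψ dx = 10.934, so ⟨V⟩ = 10.934 / 5.2477.
⟨V⟩ = 2.0837.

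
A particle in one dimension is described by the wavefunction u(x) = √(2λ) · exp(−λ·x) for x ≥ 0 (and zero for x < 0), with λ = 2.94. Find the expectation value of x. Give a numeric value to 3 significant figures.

⟨x⟩ = ∫ x·|u|² dx (integrals over the domain).
Every integrand reduces to terms xʲ·e^(−2λx) on [0, ∞); use ∫₀^∞ xʲ·e^(−2λx) dx = j!/(2λ)^(j+1).
⟨x⟩ = 0.17007.

0.170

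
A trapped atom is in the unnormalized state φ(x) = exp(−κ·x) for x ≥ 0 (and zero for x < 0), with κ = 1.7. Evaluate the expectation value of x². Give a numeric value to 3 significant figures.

0.173

⟨x²⟩ = ∫ x²·|φ|² dx / ∫|φ|² dx (integrals over the domain).
Every integrand reduces to terms xʲ·e^(−2κx) on [0, ∞); use ∫₀^∞ xʲ·e^(−2κx) dx = j!/(2κ)^(j+1).
State is unnormalized: ∫|φ|² dx = 0.29412, and ∫φ*·x²·φ dx = 0.050885, so ⟨x²⟩ = 0.050885 / 0.29412.
⟨x²⟩ = 0.17301.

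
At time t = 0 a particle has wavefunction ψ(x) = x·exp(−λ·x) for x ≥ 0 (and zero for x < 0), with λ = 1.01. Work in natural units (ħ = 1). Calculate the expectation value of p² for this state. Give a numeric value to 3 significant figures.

1.02

p² ψ = −ħ² d²ψ/dx²; ⟨p²⟩ = −ħ² ∫ ψ*·ψ'' dx / ∫|ψ|² dx.
Differentiate x·exp(−λ·x) with the product rule; every integrand then reduces to terms xʲ·e^(−2λx) on [0, ∞), with ∫₀^∞ xʲ·e^(−2λx) dx = j!/(2λ)^(j+1).
State is unnormalized: ∫|ψ|² dx = 0.24265, and ∫ψ*·(−ħ² ψ'') dx = 0.24752, so ⟨p²⟩ = 0.24752 / 0.24265.
⟨p²⟩ = 1.0201.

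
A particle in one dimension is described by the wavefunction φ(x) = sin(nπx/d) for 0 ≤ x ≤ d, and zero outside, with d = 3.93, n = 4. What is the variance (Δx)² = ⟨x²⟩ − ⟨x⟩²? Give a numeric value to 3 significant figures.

Compute ⟨x⟩ and ⟨x²⟩ separately, then (Δx)² = ⟨x²⟩ − ⟨x⟩².
With sin²θ = (1 − cos2θ)/2 on 0 ≤ x ≤ d: ∫sin²(nπx/d) dx = d/2, ∫x·sin²(nπx/d) dx = d²/4, ∫x²·sin²(nπx/d) dx = d³·(1/6 − 1/(4n²π²)); higher powers xᵏ the same way, integrating xᵏ·cos(2nπx/d) by parts.
Normalization: ∫|φ|² dx = 1.9650.
⟨x⟩ = 1.9650 and ⟨x²⟩ = 5.0994.
(Δx)² = 5.0994 − (1.9650)² = 1.2382.

1.24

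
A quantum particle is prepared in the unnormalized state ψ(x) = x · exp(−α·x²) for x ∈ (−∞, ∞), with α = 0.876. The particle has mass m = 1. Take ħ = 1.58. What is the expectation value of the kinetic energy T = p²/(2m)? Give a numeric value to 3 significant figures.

3.28

T = −(ħ²/2m) d²/dx², so ⟨T⟩ = −(ħ²/2m) ∫ ψ*·ψ'' dx / ∫|ψ|² dx; with m = 1.
Expand each integrand as polynomial × e^(−2αx²) and use ∫x^(2j)·e^(−2αx²) dx = (2j−1)!!/(4α)^j · √(π/(2α)), odd powers → 0; here √(π/(2α)) = 1.3391. Differentiate with the product rule, d/dx e^(−αx²) = −2αx·e^(−αx²).
State is unnormalized: ∫|ψ|² dx = 0.38216, and ∫ψ*·(−ħ²/2m · ψ'') dx = 1.2536, so ⟨T⟩ = 1.2536 / 0.38216.
⟨T⟩ = 3.2803.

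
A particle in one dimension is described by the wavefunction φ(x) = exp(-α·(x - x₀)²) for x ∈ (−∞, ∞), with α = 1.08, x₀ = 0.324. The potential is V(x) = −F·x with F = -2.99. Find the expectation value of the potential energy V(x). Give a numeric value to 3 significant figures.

⟨V⟩ = ∫ V(x)·|φ|² dx / ∫|φ|² dx.
Gaussian moments (u = x − x₀): ∫u^(2j)·e^(−2αu²) du = (2j−1)!!/(4α)^j · √(π/(2α)), odd powers integrate to 0; here √(π/(2α)) = 1.2060.
State is unnormalized: ∫|φ|² dx = 1.2060, and ∫φ*·V(x)·φ dx = 1.1683, so ⟨V⟩ = 1.1683 / 1.2060.
⟨V⟩ = 0.96876.

0.969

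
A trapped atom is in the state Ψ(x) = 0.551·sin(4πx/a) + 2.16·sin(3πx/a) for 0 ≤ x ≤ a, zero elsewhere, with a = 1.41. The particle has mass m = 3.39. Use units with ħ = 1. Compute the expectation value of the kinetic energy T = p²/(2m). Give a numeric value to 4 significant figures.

6.903

T = −(ħ²/2m) d²/dx², so ⟨T⟩ = −(ħ²/2m) ∫ Ψ*·Ψ'' dx / ∫|Ψ|² dx; with m = 3.39.
d²/dx² sin(jπx/a) = −(jπ/a)²·sin(jπx/a); on 0 ≤ x ≤ a, ∫sin²(jπx/a) dx = a/2 and ∫sin(jπx/a)·sin(lπx/a) dx = 0 for j ≠ l, so only diagonal terms survive in ∫|Ψ|² and ∫Ψ·Ψ″; ∫Ψ·Ψ′ dx = [Ψ²/2] between the walls = 0.
State is unnormalized: ∫|Ψ|² dx = 3.5033, and ∫Ψ*·(−ħ²/2m · Ψ'') dx = 24.183, so ⟨T⟩ = 24.183 / 3.5033.
⟨T⟩ = 6.9030.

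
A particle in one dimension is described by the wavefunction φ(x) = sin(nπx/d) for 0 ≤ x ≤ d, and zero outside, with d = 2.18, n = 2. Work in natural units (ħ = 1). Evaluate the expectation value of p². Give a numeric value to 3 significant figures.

p² φ = −ħ² d²φ/dx²; ⟨p²⟩ = −ħ² ∫ φ*·φ'' dx / ∫|φ|² dx.
d/dx sin(nπx/d) = (nπ/d)·cos(nπx/d) and d²/dx² sin(nπx/d) = −(nπ/d)²·sin(nπx/d); on 0 ≤ x ≤ d, ∫sin²(nπx/d) dx = d/2 and ∫sin(nπx/d)·cos(nπx/d) dx = 0.
State is unnormalized: ∫|φ|² dx = 1.0900, and ∫φ*·(−ħ² φ'') dx = 9.0547, so ⟨p²⟩ = 9.0547 / 1.0900.
⟨p²⟩ = 8.3070.

8.31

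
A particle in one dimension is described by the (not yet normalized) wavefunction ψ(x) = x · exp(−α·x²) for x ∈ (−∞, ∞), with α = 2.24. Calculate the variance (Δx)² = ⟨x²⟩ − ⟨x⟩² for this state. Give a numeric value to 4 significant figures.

Compute ⟨x⟩ and ⟨x²⟩ separately, then (Δx)² = ⟨x²⟩ − ⟨x⟩².
Expand each integrand as polynomial × e^(−2αx²) and use ∫x^(2j)·e^(−2αx²) dx = (2j−1)!!/(4α)^j · √(π/(2α)), odd powers → 0; here √(π/(2α)) = 0.83741.
Normalization: ∫|ψ|² dx = 0.093460.
⟨x⟩ = 0.0000 and ⟨x²⟩ = 0.33482.
(Δx)² = 0.33482 − (0.0000)² = 0.33482.

0.3348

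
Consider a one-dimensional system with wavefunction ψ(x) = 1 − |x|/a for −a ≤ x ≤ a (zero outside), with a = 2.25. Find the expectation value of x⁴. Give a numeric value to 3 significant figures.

⟨x⁴⟩ = ∫ x⁴·|ψ|² dx / ∫|ψ|² dx (integrals over the domain).
ψ is even, so ∫ over [−a, a] = 2∫₀ᵃ with ψ = 1 − x/a there: ∫₀ᵃ (1 − x/a)² dx = a/3, ∫₀ᵃ x²(1 − x/a)² dx = a³/30, ∫₀ᵃ x⁴(1 − x/a)² dx = a⁵/105.
State is unnormalized: ∫|ψ|² dx = 1.5000, and ∫ψ*·x⁴·ψ dx = 1.0984, so ⟨x⁴⟩ = 1.0984 / 1.5000.
⟨x⁴⟩ = 0.73225.

0.732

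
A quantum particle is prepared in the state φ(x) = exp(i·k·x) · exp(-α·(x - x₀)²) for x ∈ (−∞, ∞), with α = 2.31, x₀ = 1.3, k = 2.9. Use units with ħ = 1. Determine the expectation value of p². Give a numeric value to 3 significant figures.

10.7

p² φ = −ħ² d²φ/dx²; ⟨p²⟩ = −ħ² ∫ φ*·φ'' dx / ∫|φ|² dx.
Gaussian moments (u = x − x₀): ∫u^(2j)·e^(−2αu²) du = (2j−1)!!/(4α)^j · √(π/(2α)), odd powers integrate to 0; here √(π/(2α)) = 0.82462. Derivatives: φ′ = (ik − 2αu)·φ, φ″ = ((ik − 2αu)² − 2α)·φ; the odd-in-u pieces drop out.
State is unnormalized: ∫|φ|² dx = 0.82462, and ∫φ*·(−ħ² φ'') dx = 8.8399, so ⟨p²⟩ = 8.8399 / 0.82462.
⟨p²⟩ = 10.720.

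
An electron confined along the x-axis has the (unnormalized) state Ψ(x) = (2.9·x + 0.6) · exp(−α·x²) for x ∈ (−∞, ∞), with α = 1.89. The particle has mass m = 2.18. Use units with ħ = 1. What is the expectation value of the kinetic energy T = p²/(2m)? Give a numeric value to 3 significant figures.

T = −(ħ²/2m) d²/dx², so ⟨T⟩ = −(ħ²/2m) ∫ Ψ*·Ψ'' dx / ∫|Ψ|² dx; with m = 2.18.
Expand each integrand as polynomial × e^(−2αx²) and use ∫x^(2j)·e^(−2αx²) dx = (2j−1)!!/(4α)^j · √(π/(2α)), odd powers → 0; here √(π/(2α)) = 0.91165. Differentiate with the product rule, d/dx e^(−αx²) = −2αx·e^(−αx²).
State is unnormalized: ∫|Ψ|² dx = 1.3423, and ∫Ψ*·(−ħ²/2m · Ψ'') dx = 1.4611, so ⟨T⟩ = 1.4611 / 1.3423.
⟨T⟩ = 1.0885.

1.09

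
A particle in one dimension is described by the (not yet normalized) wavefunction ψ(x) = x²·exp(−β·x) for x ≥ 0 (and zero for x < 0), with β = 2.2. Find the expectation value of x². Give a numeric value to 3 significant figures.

1.55

⟨x²⟩ = ∫ x²·|ψ|² dx / ∫|ψ|² dx (integrals over the domain).
Every integrand reduces to terms xʲ·e^(−2βx) on [0, ∞); use ∫₀^∞ xʲ·e^(−2βx) dx = j!/(2β)^(j+1).
State is unnormalized: ∫|ψ|² dx = 0.014553, and ∫ψ*·x²·ψ dx = 0.022551, so ⟨x²⟩ = 0.022551 / 0.014553.
⟨x²⟩ = 1.5496.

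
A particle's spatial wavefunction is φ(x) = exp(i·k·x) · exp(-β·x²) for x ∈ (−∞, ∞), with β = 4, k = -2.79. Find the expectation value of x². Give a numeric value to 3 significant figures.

⟨x²⟩ = ∫ x²·|φ|² dx / ∫|φ|² dx (integrals over the domain).
Gaussian moments: ∫x^(2j)·e^(−2βx²) dx = (2j−1)!!/(4β)^j · √(π/(2β)), odd powers integrate to 0; here √(π/(2β)) = 0.62666.
State is unnormalized: ∫|φ|² dx = 0.62666, and ∫φ*·x²·φ dx = 0.039166, so ⟨x²⟩ = 0.039166 / 0.62666.
⟨x²⟩ = 0.062500.

0.0625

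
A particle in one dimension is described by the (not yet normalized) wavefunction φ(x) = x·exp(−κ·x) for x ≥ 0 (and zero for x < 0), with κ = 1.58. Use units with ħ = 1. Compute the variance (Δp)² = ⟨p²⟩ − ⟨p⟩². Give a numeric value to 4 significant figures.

Compute ⟨p⟩ and ⟨p²⟩ separately; (Δp)² = ⟨p²⟩ − ⟨p⟩².
Differentiate x·exp(−κ·x) with the product rule; every integrand then reduces to terms xʲ·e^(−2κx) on [0, ∞), with ∫₀^∞ xʲ·e^(−2κx) dx = j!/(2κ)^(j+1).
Normalization: ∫|φ|² dx = 0.063382.
⟨p⟩ = 0.0000 and ⟨p²⟩ = 2.4964.
(Δp)² = 2.4964 − (0.0000)² = 2.4964.

2.496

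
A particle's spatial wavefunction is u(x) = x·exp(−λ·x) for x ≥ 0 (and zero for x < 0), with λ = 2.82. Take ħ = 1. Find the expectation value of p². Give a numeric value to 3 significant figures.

p² u = −ħ² d²u/dx²; ⟨p²⟩ = −ħ² ∫ u*·u'' dx / ∫|u|² dx.
Differentiate x·exp(−λ·x) with the product rule; every integrand then reduces to terms xʲ·e^(−2λx) on [0, ∞), with ∫₀^∞ xʲ·e^(−2λx) dx = j!/(2λ)^(j+1).
State is unnormalized: ∫|u|² dx = 0.011148, and ∫u*·(−ħ² u'') dx = 0.088652, so ⟨p²⟩ = 0.088652 / 0.011148.
⟨p²⟩ = 7.9524.

7.95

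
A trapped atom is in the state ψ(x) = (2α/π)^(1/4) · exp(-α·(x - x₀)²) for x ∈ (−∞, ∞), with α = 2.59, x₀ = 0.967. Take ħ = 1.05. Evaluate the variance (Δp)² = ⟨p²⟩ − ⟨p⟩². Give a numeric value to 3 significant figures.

2.86

Compute ⟨p⟩ and ⟨p²⟩ separately; (Δp)² = ⟨p²⟩ − ⟨p⟩².
Gaussian moments (u = x − x₀): ∫u^(2j)·e^(−2αu²) du = (2j−1)!!/(4α)^j · √(π/(2α)), odd powers integrate to 0; here √(π/(2α)) = 0.77877. Derivatives: d/dx e^(−αu²) = −2αu·e^(−αu²), d²/dx² e^(−αu²) = (4α²u² − 2α)·e^(−αu²).
⟨p⟩ = 0.0000 and ⟨p²⟩ = 2.8555.
(Δp)² = 2.8555 − (0.0000)² = 2.8555.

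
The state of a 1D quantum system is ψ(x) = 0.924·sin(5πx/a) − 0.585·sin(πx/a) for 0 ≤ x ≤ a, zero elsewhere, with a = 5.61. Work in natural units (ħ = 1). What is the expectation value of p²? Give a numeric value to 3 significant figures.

5.69

p² ψ = −ħ² d²ψ/dx²; ⟨p²⟩ = −ħ² ∫ ψ*·ψ'' dx / ∫|ψ|² dx.
d²/dx² sin(jπx/a) = −(jπ/a)²·sin(jπx/a); on 0 ≤ x ≤ a, ∫sin²(jπx/a) dx = a/2 and ∫sin(jπx/a)·sin(lπx/a) dx = 0 for j ≠ l, so only diagonal terms survive in ∫|ψ|² and ∫ψ·ψ″; ∫ψ·ψ′ dx = [ψ²/2] between the walls = 0.
State is unnormalized: ∫|ψ|² dx = 3.3548, and ∫ψ*·(−ħ² ψ'') dx = 19.077, so ⟨p²⟩ = 19.077 / 3.3548.
⟨p²⟩ = 5.6864.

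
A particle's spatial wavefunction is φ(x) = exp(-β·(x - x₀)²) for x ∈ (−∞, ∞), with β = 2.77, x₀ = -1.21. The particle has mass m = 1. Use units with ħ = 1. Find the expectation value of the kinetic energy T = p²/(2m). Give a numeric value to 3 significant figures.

T = −(ħ²/2m) d²/dx², so ⟨T⟩ = −(ħ²/2m) ∫ φ*·φ'' dx / ∫|φ|² dx; with m = 1.
Gaussian moments (u = x − x₀): ∫u^(2j)·e^(−2βu²) du = (2j−1)!!/(4β)^j · √(π/(2β)), odd powers integrate to 0; here √(π/(2β)) = 0.75304. Derivatives: d/dx e^(−βu²) = −2βu·e^(−βu²), d²/dx² e^(−βu²) = (4β²u² − 2β)·e^(−βu²).
State is unnormalized: ∫|φ|² dx = 0.75304, and ∫φ*·(−ħ²/2m · φ'') dx = 1.0430, so ⟨T⟩ = 1.0430 / 0.75304.
⟨T⟩ = 1.3850.

1.39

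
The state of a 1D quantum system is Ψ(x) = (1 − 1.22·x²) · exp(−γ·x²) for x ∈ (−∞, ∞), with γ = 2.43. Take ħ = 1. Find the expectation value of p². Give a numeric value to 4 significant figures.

4.155

p² Ψ = −ħ² d²Ψ/dx²; ⟨p²⟩ = −ħ² ∫ Ψ*·Ψ'' dx / ∫|Ψ|² dx.
Expand each integrand as polynomial × e^(−2γx²) and use ∫x^(2j)·e^(−2γx²) dx = (2j−1)!!/(4γ)^j · √(π/(2γ)), odd powers → 0; here √(π/(2γ)) = 0.80400. Differentiate with the product rule, d/dx e^(−γx²) = −2γx·e^(−γx²).
State is unnormalized: ∫|Ψ|² dx = 0.64017, and ∫Ψ*·(−ħ² Ψ'') dx = 2.6596, so ⟨p²⟩ = 2.6596 / 0.64017.
⟨p²⟩ = 4.1545.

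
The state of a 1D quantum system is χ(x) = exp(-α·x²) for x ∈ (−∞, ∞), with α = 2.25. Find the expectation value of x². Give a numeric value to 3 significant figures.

0.111

⟨x²⟩ = ∫ x²·|χ|² dx / ∫|χ|² dx (integrals over the domain).
Gaussian moments: ∫x^(2j)·e^(−2αx²) dx = (2j−1)!!/(4α)^j · √(π/(2α)), odd powers integrate to 0; here √(π/(2α)) = 0.83554.
State is unnormalized: ∫|χ|² dx = 0.83554, and ∫χ*·x²·χ dx = 0.092838, so ⟨x²⟩ = 0.092838 / 0.83554.
⟨x²⟩ = 0.11111.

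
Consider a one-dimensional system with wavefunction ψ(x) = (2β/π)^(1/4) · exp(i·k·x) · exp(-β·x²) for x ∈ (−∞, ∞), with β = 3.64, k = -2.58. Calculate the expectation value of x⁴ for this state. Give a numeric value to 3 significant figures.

⟨x⁴⟩ = ∫ x⁴·|ψ|² dx (integrals over the domain).
Gaussian moments: ∫x^(2j)·e^(−2βx²) dx = (2j−1)!!/(4β)^j · √(π/(2β)), odd powers integrate to 0; here √(π/(2β)) = 0.65692.
⟨x⁴⟩ = 0.014151.

0.0142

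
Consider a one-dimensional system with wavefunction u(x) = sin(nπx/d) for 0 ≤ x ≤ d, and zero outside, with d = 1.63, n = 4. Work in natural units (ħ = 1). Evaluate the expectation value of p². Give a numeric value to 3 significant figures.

59.4

p² u = −ħ² d²u/dx²; ⟨p²⟩ = −ħ² ∫ u*·u'' dx / ∫|u|² dx.
d/dx sin(nπx/d) = (nπ/d)·cos(nπx/d) and d²/dx² sin(nπx/d) = −(nπ/d)²·sin(nπx/d); on 0 ≤ x ≤ d, ∫sin²(nπx/d) dx = d/2 and ∫sin(nπx/d)·cos(nπx/d) dx = 0.
State is unnormalized: ∫|u|² dx = 0.81500, and ∫u*·(−ħ² u'') dx = 48.440, so ⟨p²⟩ = 48.440 / 0.81500.
⟨p²⟩ = 59.435.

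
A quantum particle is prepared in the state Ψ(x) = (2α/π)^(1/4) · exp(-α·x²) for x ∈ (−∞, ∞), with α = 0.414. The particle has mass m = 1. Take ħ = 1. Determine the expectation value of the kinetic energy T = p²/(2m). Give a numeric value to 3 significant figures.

T = −(ħ²/2m) d²/dx², so ⟨T⟩ = −(ħ²/2m) ∫ Ψ*·Ψ'' dx; with m = 1.
Gaussian moments: ∫x^(2j)·e^(−2αx²) dx = (2j−1)!!/(4α)^j · √(π/(2α)), odd powers integrate to 0; here √(π/(2α)) = 1.9479. Derivatives: d/dx e^(−αx²) = −2αx·e^(−αx²), d²/dx² e^(−αx²) = (4α²x² − 2α)·e^(−αx²).
⟨T⟩ = 0.20700.

0.207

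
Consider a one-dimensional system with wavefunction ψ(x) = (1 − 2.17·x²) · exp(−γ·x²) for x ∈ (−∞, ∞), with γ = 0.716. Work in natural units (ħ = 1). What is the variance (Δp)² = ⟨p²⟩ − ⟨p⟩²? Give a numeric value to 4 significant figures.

Compute ⟨p⟩ and ⟨p²⟩ separately; (Δp)² = ⟨p²⟩ − ⟨p⟩².
Expand each integrand as polynomial × e^(−2γx²) and use ∫x^(2j)·e^(−2γx²) dx = (2j−1)!!/(4γ)^j · √(π/(2γ)), odd powers → 0; here √(π/(2γ)) = 1.4812. Differentiate with the product rule, d/dx e^(−γx²) = −2γx·e^(−γx²).
Normalization: ∫|ψ|² dx = 1.7876.
⟨p⟩ = 0.0000 and ⟨p²⟩ = 3.8764.
(Δp)² = 3.8764 − (0.0000)² = 3.8764.

3.876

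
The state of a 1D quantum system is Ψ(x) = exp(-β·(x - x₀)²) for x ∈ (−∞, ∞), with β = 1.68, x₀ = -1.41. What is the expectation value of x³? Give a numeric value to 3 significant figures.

-3.43

⟨x³⟩ = ∫ x³·|Ψ|² dx / ∫|Ψ|² dx (integrals over the domain).
Gaussian moments (u = x − x₀): ∫u^(2j)·e^(−2βu²) du = (2j−1)!!/(4β)^j · √(π/(2β)), odd powers integrate to 0; here √(π/(2β)) = 0.96695.
State is unnormalized: ∫|Ψ|² dx = 0.96695, and ∫Ψ*·x³·Ψ dx = -3.3192, so ⟨x³⟩ = -3.3192 / 0.96695.
⟨x³⟩ = -3.4327.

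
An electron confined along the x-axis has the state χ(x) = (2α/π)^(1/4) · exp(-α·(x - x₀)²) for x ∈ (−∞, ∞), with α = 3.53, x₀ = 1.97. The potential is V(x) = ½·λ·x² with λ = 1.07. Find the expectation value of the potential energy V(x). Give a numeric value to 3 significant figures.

2.11

⟨V⟩ = ∫ V(x)·|χ|² dx.
Gaussian moments (u = x − x₀): ∫u^(2j)·e^(−2αu²) du = (2j−1)!!/(4α)^j · √(π/(2α)), odd powers integrate to 0; here √(π/(2α)) = 0.66707.
⟨V⟩ = 2.1142.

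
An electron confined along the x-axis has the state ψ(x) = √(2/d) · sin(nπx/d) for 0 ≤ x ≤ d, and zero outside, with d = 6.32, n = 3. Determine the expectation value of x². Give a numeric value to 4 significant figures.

13.09

⟨x²⟩ = ∫ x²·|ψ|² dx (integrals over the domain).
With sin²θ = (1 − cos2θ)/2 on 0 ≤ x ≤ d: ∫sin²(nπx/d) dx = d/2, ∫x·sin²(nπx/d) dx = d²/4, ∫x²·sin²(nπx/d) dx = d³·(1/6 − 1/(4n²π²)); higher powers xᵏ the same way, integrating xᵏ·cos(2nπx/d) by parts.
⟨x²⟩ = 13.089.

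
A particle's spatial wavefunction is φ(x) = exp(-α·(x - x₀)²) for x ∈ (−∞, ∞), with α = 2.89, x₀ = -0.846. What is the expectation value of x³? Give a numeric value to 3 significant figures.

⟨x³⟩ = ∫ x³·|φ|² dx / ∫|φ|² dx (integrals over the domain).
Gaussian moments (u = x − x₀): ∫u^(2j)·e^(−2αu²) du = (2j−1)!!/(4α)^j · √(π/(2α)), odd powers integrate to 0; here √(π/(2α)) = 0.73724.
State is unnormalized: ∫|φ|² dx = 0.73724, and ∫φ*·x³·φ dx = -0.60826, so ⟨x³⟩ = -0.60826 / 0.73724.
⟨x³⟩ = -0.82505.

-0.825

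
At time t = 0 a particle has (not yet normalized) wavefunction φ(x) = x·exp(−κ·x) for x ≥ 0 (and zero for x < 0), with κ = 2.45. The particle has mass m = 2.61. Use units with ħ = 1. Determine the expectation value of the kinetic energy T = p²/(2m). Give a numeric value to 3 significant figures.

1.15

T = −(ħ²/2m) d²/dx², so ⟨T⟩ = −(ħ²/2m) ∫ φ*·φ'' dx / ∫|φ|² dx; with m = 2.61.
Differentiate x·exp(−κ·x) with the product rule; every integrand then reduces to terms xʲ·e^(−2κx) on [0, ∞), with ∫₀^∞ xʲ·e^(−2κx) dx = j!/(2κ)^(j+1).
State is unnormalized: ∫|φ|² dx = 0.017000, and ∫φ*·(−ħ²/2m · φ'') dx = 0.019548, so ⟨T⟩ = 0.019548 / 0.017000.
⟨T⟩ = 1.1499.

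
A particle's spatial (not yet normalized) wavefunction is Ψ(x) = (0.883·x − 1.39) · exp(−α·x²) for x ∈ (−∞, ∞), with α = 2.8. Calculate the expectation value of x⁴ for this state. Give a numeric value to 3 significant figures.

⟨x⁴⟩ = ∫ x⁴·|Ψ|² dx / ∫|Ψ|² dx (integrals over the domain).
Expand each integrand as polynomial × e^(−2αx²) and use ∫x^(2j)·e^(−2αx²) dx = (2j−1)!!/(4α)^j · √(π/(2α)), odd powers → 0; here √(π/(2α)) = 0.74900.
State is unnormalized: ∫|Ψ|² dx = 1.4993, and ∫Ψ*·x⁴·Ψ dx = 0.040845, so ⟨x⁴⟩ = 0.040845 / 1.4993.
⟨x⁴⟩ = 0.027243.

0.0272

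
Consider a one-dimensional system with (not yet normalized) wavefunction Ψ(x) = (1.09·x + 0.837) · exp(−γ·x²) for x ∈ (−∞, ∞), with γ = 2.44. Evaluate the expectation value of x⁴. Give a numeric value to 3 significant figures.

⟨x⁴⟩ = ∫ x⁴·|Ψ|² dx / ∫|Ψ|² dx (integrals over the domain).
Expand each integrand as polynomial × e^(−2γx²) and use ∫x^(2j)·e^(−2γx²) dx = (2j−1)!!/(4γ)^j · √(π/(2γ)), odd powers → 0; here √(π/(2γ)) = 0.80235.
State is unnormalized: ∫|Ψ|² dx = 0.65977, and ∫Ψ*·x⁴·Ψ dx = 0.033083, so ⟨x⁴⟩ = 0.033083 / 0.65977.
⟨x⁴⟩ = 0.050142.

0.0501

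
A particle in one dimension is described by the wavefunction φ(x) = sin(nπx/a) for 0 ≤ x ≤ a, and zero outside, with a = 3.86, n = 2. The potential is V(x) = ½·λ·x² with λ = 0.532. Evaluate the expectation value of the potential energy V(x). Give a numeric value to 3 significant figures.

1.27

⟨V⟩ = ∫ V(x)·|φ|² dx / ∫|φ|² dx.
With sin²θ = (1 − cos2θ)/2 on 0 ≤ x ≤ a: ∫sin²(nπx/a) dx = a/2, ∫x·sin²(nπx/a) dx = a²/4, ∫x²·sin²(nπx/a) dx = a³·(1/6 − 1/(4n²π²)); higher powers xᵏ the same way, integrating xᵏ·cos(2nπx/a) by parts.
State is unnormalized: ∫|φ|² dx = 1.9300, and ∫φ*·V(x)·φ dx = 2.4528, so ⟨V⟩ = 2.4528 / 1.9300.
⟨V⟩ = 1.2709.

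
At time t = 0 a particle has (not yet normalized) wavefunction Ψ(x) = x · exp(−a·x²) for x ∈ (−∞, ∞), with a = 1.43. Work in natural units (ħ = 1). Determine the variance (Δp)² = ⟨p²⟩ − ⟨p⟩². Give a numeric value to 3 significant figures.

Compute ⟨p⟩ and ⟨p²⟩ separately; (Δp)² = ⟨p²⟩ − ⟨p⟩².
Expand each integrand as polynomial × e^(−2ax²) and use ∫x^(2j)·e^(−2ax²) dx = (2j−1)!!/(4a)^j · √(π/(2a)), odd powers → 0; here √(π/(2a)) = 1.0481. Differentiate with the product rule, d/dx e^(−ax²) = −2ax·e^(−ax²).
Normalization: ∫|Ψ|² dx = 0.18323.
⟨p⟩ = 0.0000 and ⟨p²⟩ = 4.2900.
(Δp)² = 4.2900 − (0.0000)² = 4.2900.

4.29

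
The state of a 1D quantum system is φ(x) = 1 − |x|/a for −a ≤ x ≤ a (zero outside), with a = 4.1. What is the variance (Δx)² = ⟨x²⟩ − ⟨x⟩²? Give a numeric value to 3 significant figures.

Compute ⟨x⟩ and ⟨x²⟩ separately, then (Δx)² = ⟨x²⟩ − ⟨x⟩².
φ is even, so ∫ over [−a, a] = 2∫₀ᵃ with φ = 1 − x/a there: ∫₀ᵃ (1 − x/a)² dx = a/3, ∫₀ᵃ x²(1 − x/a)² dx = a³/30, ∫₀ᵃ x⁴(1 − x/a)² dx = a⁵/105.
Normalization: ∫|φ|² dx = 2.7333.
⟨x⟩ = 0.0000 and ⟨x²⟩ = 1.6810.
(Δx)² = 1.6810 − (0.0000)² = 1.6810.

1.68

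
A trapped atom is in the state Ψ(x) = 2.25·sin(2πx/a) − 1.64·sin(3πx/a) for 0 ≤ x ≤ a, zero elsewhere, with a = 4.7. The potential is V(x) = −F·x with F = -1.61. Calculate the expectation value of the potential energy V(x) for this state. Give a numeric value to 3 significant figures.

⟨V⟩ = ∫ V(x)·|Ψ|² dx / ∫|Ψ|² dx.
On 0 ≤ x ≤ a (j ≠ l): ∫sin²(jπx/a) dx = a/2, ∫sin(jπx/a)·sin(lπx/a) dx = 0; diagonal moments ∫x·sin²(jπx/a) dx = a²/4, ∫x²·sin²(jπx/a) dx = a³·(1/6 − 1/(4j²π²)); cross terms ∫x·sin(jπx/a)·sin(lπx/a) dx = 0 for j + l even and −4jla²/(π²(j² − l²)²) for j + l odd, ∫x²·sin(jπx/a)·sin(lπx/a) dx = (−1)^(j+l)·4jla³/(π²(j² − l²)²); higher powers the same way via product-to-sum and parts.
State is unnormalized: ∫|Ψ|² dx = 18.217, and ∫Ψ*·V(x)·Ψ dx = 94.456, so ⟨V⟩ = 94.456 / 18.217.
⟨V⟩ = 5.1849.

5.18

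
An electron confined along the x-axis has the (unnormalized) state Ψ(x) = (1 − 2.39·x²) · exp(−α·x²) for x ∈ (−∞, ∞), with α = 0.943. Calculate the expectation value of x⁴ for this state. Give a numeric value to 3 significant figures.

1.96

⟨x⁴⟩ = ∫ x⁴·|Ψ|² dx / ∫|Ψ|² dx (integrals over the domain).
Expand each integrand as polynomial × e^(−2αx²) and use ∫x^(2j)·e^(−2αx²) dx = (2j−1)!!/(4α)^j · √(π/(2α)), odd powers → 0; here √(π/(2α)) = 1.2906.
State is unnormalized: ∫|Ψ|² dx = 1.2096, and ∫Ψ*·x⁴·Ψ dx = 2.3717, so ⟨x⁴⟩ = 2.3717 / 1.2096.
⟨x⁴⟩ = 1.9608.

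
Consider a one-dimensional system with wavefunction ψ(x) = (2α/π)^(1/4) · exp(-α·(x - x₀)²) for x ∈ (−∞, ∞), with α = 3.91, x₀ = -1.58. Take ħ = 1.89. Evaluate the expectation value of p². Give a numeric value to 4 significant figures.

13.97

p² ψ = −ħ² d²ψ/dx²; ⟨p²⟩ = −ħ² ∫ ψ*·ψ'' dx.
Gaussian moments (u = x − x₀): ∫u^(2j)·e^(−2αu²) du = (2j−1)!!/(4α)^j · √(π/(2α)), odd powers integrate to 0; here √(π/(2α)) = 0.63383. Derivatives: d/dx e^(−αu²) = −2αu·e^(−αu²), d²/dx² e^(−αu²) = (4α²u² − 2α)·e^(−αu²).
⟨p²⟩ = 13.967.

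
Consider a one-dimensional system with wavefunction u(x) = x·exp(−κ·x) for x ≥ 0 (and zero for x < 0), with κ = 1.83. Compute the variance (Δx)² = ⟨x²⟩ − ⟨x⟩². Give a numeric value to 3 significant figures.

0.224

Compute ⟨x⟩ and ⟨x²⟩ separately, then (Δx)² = ⟨x²⟩ − ⟨x⟩².
Every integrand reduces to terms xʲ·e^(−2κx) on [0, ∞); use ∫₀^∞ xʲ·e^(−2κx) dx = j!/(2κ)^(j+1).
Normalization: ∫|u|² dx = 0.040793.
⟨x⟩ = 0.81967 and ⟨x²⟩ = 0.89582.
(Δx)² = 0.89582 − (0.81967)² = 0.22395.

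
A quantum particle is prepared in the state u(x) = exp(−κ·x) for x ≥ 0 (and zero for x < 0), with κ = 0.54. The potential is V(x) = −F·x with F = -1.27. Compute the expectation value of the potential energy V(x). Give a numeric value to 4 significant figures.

1.176

⟨V⟩ = ∫ V(x)·|u|² dx / ∫|u|² dx.
Every integrand reduces to terms xʲ·e^(−2κx) on [0, ∞); use ∫₀^∞ xʲ·e^(−2κx) dx = j!/(2κ)^(j+1).
State is unnormalized: ∫|u|² dx = 0.92593, and ∫u*·V(x)·u dx = 1.0888, so ⟨V⟩ = 1.0888 / 0.92593.
⟨V⟩ = 1.1759.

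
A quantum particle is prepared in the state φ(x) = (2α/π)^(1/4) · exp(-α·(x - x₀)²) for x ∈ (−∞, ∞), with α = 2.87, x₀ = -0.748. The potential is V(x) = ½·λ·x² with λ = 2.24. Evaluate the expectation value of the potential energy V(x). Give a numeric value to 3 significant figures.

0.724

⟨V⟩ = ∫ V(x)·|φ|² dx.
Gaussian moments (u = x − x₀): ∫u^(2j)·e^(−2αu²) du = (2j−1)!!/(4α)^j · √(π/(2α)), odd powers integrate to 0; here √(π/(2α)) = 0.73981.
⟨V⟩ = 0.72421.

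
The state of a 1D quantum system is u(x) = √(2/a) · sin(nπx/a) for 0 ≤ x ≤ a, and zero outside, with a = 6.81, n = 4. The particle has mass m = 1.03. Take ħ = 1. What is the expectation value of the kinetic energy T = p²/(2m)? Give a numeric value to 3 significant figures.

1.65

T = −(ħ²/2m) d²/dx², so ⟨T⟩ = −(ħ²/2m) ∫ u*·u'' dx; with m = 1.03.
d/dx sin(nπx/a) = (nπ/a)·cos(nπx/a) and d²/dx² sin(nπx/a) = −(nπ/a)²·sin(nπx/a); on 0 ≤ x ≤ a, ∫sin²(nπx/a) dx = a/2 and ∫sin(nπx/a)·cos(nπx/a) dx = 0.
⟨T⟩ = 1.6529.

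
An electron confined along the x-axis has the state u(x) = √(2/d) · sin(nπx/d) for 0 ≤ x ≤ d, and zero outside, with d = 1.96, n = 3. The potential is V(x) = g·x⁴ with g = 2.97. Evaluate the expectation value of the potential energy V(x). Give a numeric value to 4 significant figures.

⟨V⟩ = ∫ V(x)·|u|² dx.
With sin²θ = (1 − cos2θ)/2 on 0 ≤ x ≤ d: ∫sin²(nπx/d) dx = d/2, ∫x·sin²(nπx/d) dx = d²/4, ∫x²·sin²(nπx/d) dx = d³·(1/6 − 1/(4n²π²)); higher powers xᵏ the same way, integrating xᵏ·cos(2nπx/d) by parts.
⟨V⟩ = 8.2811.

8.281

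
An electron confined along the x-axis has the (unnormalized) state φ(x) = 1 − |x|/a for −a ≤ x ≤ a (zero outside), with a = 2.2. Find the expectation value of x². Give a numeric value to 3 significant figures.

0.484

⟨x²⟩ = ∫ x²·|φ|² dx / ∫|φ|² dx (integrals over the domain).
φ is even, so ∫ over [−a, a] = 2∫₀ᵃ with φ = 1 − x/a there: ∫₀ᵃ (1 − x/a)² dx = a/3, ∫₀ᵃ x²(1 − x/a)² dx = a³/30, ∫₀ᵃ x⁴(1 − x/a)² dx = a⁵/105.
State is unnormalized: ∫|φ|² dx = 1.4667, and ∫φ*·x²·φ dx = 0.70987, so ⟨x²⟩ = 0.70987 / 1.4667.
⟨x²⟩ = 0.48400.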